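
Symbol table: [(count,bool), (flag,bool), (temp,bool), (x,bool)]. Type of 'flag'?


Lookup 'flag' → type bool


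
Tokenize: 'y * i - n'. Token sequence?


Scan left to right, longest-match per lexeme
Tokens: ID(y), OP(*), ID(i), OP(-), ID(n)


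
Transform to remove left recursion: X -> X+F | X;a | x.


Left-recursive alternatives: X+F, X;a; non-recursive: x
Introduce X': X -> xX', X' -> +FX' | ;aX' | ε


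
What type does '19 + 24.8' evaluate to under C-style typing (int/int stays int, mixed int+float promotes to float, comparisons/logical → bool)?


Operand types: int + float
Rule: mixed int/float promotes to float; int/int stays int
Result type: float


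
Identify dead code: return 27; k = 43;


statement follows a return and is unreachable
Dead: 'k = 43'


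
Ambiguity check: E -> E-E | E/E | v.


'v-v/v' has two parse trees (no precedence encoded between - and /)
Ambiguous


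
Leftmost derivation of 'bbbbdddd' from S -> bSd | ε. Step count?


Derivation: S => bSd => bbSdd => bbbSddd => bbbbSdddd => bbbbdddd
Steps: 5


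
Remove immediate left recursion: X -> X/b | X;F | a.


Left-recursive alternatives: X/b, X;F; non-recursive: a
Introduce X': X -> aX', X' -> /bX' | ;FX' | ε


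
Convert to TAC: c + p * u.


Break into single-operator statements:
t1 = p * u
t2 = c + t1


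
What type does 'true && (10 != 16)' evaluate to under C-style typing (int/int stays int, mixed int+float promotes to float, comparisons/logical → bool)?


Operand types: bool && bool
Rule: logical operators take bool operands and yield bool
Result type: bool


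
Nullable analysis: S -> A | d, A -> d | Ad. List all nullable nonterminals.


A nonterminal is nullable iff some alternative derives ε (directly, or every symbol in it is nullable)
Nullable: {}


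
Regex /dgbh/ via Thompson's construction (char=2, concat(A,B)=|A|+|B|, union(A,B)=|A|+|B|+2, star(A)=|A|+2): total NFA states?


Syntax tree has 4 char leaf(s), 0 union(s), 0 star(s)
chars contribute 4×2 = 8; each union adds +2; each star adds +2
Total: 8 + 0 + 0 = 8 states


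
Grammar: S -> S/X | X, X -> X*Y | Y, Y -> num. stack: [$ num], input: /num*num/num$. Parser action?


'num' on top is the handle for Y -> num
Action: reduce (Y -> num)


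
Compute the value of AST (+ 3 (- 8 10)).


Evaluate inner: (- 8 10) = -2
Evaluate root: (+ 3 -2) = 1
Result: 1


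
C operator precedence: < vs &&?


'<' is relational (level 7); '&&' is logical AND (level 2)
Higher level binds tighter
'<' has higher precedence than '&&'


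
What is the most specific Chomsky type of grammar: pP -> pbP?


LHS has context (more than one symbol) and |LHS| ≤ |RHS|
Classification: Type 1 (Context-Sensitive)


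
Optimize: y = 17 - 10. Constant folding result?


17 - 10 = 7 at compile time
Optimized: y = 7


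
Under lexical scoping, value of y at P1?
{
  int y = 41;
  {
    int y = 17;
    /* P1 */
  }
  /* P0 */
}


y declared in the same block as P1
y = 17


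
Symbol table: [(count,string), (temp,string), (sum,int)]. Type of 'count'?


Lookup 'count' → type string


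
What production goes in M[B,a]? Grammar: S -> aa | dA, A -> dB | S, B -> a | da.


For [B, a]: 'a' ∈ FIRST(a)
Entry: B -> a


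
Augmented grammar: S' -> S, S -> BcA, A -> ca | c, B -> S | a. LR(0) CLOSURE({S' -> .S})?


Start: S' -> .S
For each item with dot before a nonterminal B, add B -> .γ for every B-production
Closure: [S' -> .S, S -> .BcA, B -> .S, B -> .a]


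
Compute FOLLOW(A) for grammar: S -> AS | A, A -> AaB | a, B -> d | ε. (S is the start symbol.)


$ ∈ FOLLOW(S). For each A -> αBβ: add FIRST(β)\{ε} to FOLLOW(B); if β nullable, add FOLLOW(A).
FOLLOW(A) = {$, a}


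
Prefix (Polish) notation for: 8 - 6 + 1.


left-to-right (same/higher precedence on left): tree is (+ (- 8 6) 1)
Prefix: + - 8 6 1


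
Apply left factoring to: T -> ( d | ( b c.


Common prefix: '('
Factored: T -> ( T', T' -> d | b c


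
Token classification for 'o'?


Pattern: letter/underscore followed by alphanumerics, not a keyword
Type: IDENTIFIER


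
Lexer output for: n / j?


Scan left to right, longest-match per lexeme
Tokens: ID(n), OP(/), ID(j)


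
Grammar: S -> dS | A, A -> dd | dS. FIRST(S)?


Per alternative of S: FIRST(dS) = {d}; FIRST(A) = {d}
FIRST(S) = {d}


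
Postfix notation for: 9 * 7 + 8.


Left to right (same or higher precedence on left)
Postfix: 9 7 * 8 +


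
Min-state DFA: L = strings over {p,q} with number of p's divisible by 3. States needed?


Track (count of p) mod 3: states 0..2, accept at 0
Minimal DFA: 3 states


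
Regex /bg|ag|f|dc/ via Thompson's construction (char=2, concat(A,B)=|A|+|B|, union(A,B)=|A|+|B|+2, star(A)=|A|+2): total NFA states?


Syntax tree has 7 char leaf(s), 3 union(s), 0 star(s)
chars contribute 7×2 = 14; each union adds +2; each star adds +2
Total: 14 + 6 + 0 = 20 states


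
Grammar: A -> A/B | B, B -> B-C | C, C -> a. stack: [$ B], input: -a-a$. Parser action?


shift '-' to continue B -> B-C
Action: shift


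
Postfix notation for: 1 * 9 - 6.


Left to right (same or higher precedence on left)
Postfix: 1 9 * 6 -


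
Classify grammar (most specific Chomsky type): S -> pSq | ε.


Single nonterminal LHS, but p^n q^n is not regular
Classification: Type 2 (Context-Free)


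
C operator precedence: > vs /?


'/' is multiplicative (level 10); '>' is relational (level 7)
Higher level binds tighter
'/' has higher precedence than '>'


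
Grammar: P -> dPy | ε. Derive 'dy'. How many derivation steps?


Derivation: P => dPy => dy
Steps: 2


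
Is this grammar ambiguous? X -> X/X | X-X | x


'x/x-x' has two parse trees (no precedence encoded between / and -)
Ambiguous


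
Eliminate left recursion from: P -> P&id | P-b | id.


Left-recursive alternatives: P&id, P-b; non-recursive: id
Introduce P': P -> idP', P' -> &idP' | -bP' | ε


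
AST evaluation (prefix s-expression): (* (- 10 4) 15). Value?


Evaluate inner: (- 10 4) = 6
Evaluate root: (* 6 15) = 90
Result: 90


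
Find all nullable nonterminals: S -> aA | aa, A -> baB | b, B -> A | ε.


A nonterminal is nullable iff some alternative derives ε (directly, or every symbol in it is nullable)
Nullable: {B}


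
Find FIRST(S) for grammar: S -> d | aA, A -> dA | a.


Per alternative of S: FIRST(d) = {d}; FIRST(aA) = {a}
FIRST(S) = {a, d}


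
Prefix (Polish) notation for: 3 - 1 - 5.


left-to-right (same/higher precedence on left): tree is (- (- 3 1) 5)
Prefix: - - 3 1 5


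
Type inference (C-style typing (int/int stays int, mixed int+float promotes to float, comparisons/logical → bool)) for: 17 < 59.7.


Operand types: int < float
Rule: comparison yields bool
Result type: bool


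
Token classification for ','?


Pattern: delimiter/punctuation
Type: PUNCTUATION


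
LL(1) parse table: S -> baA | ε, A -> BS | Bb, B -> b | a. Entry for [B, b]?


For [B, b]: 'b' ∈ FIRST(b)
Entry: B -> b


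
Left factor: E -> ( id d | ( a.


Common prefix: '('
Factored: E -> ( E', E' -> id d | a


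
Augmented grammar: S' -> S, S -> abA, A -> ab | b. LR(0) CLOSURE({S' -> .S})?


Start: S' -> .S
For each item with dot before a nonterminal B, add B -> .γ for every B-production
Closure: [S' -> .S, S -> .abA]


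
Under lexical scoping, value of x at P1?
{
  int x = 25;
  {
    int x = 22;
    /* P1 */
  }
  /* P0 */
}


x declared in the same block as P1
x = 22


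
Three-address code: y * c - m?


Break into single-operator statements:
t1 = y * c
t2 = t1 - m


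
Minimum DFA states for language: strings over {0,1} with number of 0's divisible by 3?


Track (count of 0) mod 3: states 0..2, accept at 0
Minimal DFA: 3 states


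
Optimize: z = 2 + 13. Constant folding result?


2 + 13 = 15 at compile time
Optimized: z = 15


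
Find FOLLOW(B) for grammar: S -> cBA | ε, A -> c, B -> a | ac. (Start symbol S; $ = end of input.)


$ ∈ FOLLOW(S). For each A -> αBβ: add FIRST(β)\{ε} to FOLLOW(B); if β nullable, add FOLLOW(A).
FOLLOW(B) = {c}


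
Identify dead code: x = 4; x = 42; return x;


first assignment to x is overwritten before any read
Dead: 'x = 4'


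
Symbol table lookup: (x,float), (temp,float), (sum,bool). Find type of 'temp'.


Lookup 'temp' → type float


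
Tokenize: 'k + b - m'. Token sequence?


Scan left to right, longest-match per lexeme
Tokens: ID(k), OP(+), ID(b), OP(-), ID(m)


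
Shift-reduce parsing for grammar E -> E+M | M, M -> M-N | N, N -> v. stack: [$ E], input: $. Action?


start symbol E on stack, input exhausted
Action: accept


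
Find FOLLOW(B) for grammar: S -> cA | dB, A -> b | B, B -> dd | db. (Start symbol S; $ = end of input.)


$ ∈ FOLLOW(S). For each A -> αBβ: add FIRST(β)\{ε} to FOLLOW(B); if β nullable, add FOLLOW(A).
FOLLOW(B) = {$}


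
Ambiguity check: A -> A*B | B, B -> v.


precedence layered via separate nonterminal B: deterministic
Unambiguous


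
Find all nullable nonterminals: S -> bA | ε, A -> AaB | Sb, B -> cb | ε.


A nonterminal is nullable iff some alternative derives ε (directly, or every symbol in it is nullable)
Nullable: {B, S}


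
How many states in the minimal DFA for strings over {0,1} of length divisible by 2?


Track length mod 2: states 0..1, accept at 0
Minimal DFA: 2 states


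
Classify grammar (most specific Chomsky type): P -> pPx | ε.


Single nonterminal LHS, but p^n x^n is not regular
Classification: Type 2 (Context-Free)


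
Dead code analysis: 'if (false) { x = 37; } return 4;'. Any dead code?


condition is constant false, so the whole block is unreachable
Dead: 'if (false) { x = 37; }'


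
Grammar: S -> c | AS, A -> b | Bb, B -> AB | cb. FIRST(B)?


Per alternative of B: FIRST(AB) = {b, c}; FIRST(cb) = {c}
FIRST(B) = {b, c}


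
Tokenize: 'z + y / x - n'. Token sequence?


Scan left to right, longest-match per lexeme
Tokens: ID(z), OP(+), ID(y), OP(/), ID(x), OP(-), ID(n)


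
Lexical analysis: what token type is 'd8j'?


Pattern: letter/underscore followed by alphanumerics, not a keyword
Type: IDENTIFIER


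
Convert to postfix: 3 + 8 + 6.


Left to right (same or higher precedence on left)
Postfix: 3 8 + 6 +


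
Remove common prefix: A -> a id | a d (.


Common prefix: 'a'
Factored: A -> a A', A' -> id | d (


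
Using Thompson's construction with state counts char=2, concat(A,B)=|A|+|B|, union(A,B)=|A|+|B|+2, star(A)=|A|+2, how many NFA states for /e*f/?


Syntax tree has 2 char leaf(s), 0 union(s), 1 star(s)
chars contribute 2×2 = 4; each union adds +2; each star adds +2
Total: 4 + 0 + 2 = 6 states


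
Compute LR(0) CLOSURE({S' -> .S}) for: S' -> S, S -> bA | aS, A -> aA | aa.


Start: S' -> .S
For each item with dot before a nonterminal B, add B -> .γ for every B-production
Closure: [S' -> .S, S -> .bA, S -> .aS]


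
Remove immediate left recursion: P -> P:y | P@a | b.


Left-recursive alternatives: P:y, P@a; non-recursive: b
Introduce P': P -> bP', P' -> :yP' | @aP' | ε


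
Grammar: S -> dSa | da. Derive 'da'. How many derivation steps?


Derivation: S => da
Steps: 1


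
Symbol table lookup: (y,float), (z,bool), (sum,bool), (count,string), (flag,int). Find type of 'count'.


Lookup 'count' → type string


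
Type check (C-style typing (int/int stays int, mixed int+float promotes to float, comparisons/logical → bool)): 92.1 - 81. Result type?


Operand types: float - int
Rule: mixed int/float promotes to float; int/int stays int
Result type: float


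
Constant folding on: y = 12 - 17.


12 - 17 = -5 at compile time
Optimized: y = -5


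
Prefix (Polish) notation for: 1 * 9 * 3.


left-to-right (same/higher precedence on left): tree is (* (* 1 9) 3)
Prefix: * * 1 9 3


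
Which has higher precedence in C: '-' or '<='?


'-' is additive (level 9); '<=' is relational (level 7)
Higher level binds tighter
'-' has higher precedence than '<='


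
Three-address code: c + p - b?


Break into single-operator statements:
t1 = c + p
t2 = t1 - b


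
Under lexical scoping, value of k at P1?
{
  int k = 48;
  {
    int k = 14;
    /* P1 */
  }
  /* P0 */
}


k declared in the same block as P1
k = 14


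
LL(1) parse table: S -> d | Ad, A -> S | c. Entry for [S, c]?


For [S, c]: 'c' ∈ FIRST(Ad)
Entry: S -> Ad


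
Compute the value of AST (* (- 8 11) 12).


Evaluate inner: (- 8 11) = -3
Evaluate root: (* -3 12) = -36
Result: -36


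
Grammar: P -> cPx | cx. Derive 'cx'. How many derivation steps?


Derivation: P => cx
Steps: 1


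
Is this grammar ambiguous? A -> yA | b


right-linear, alternatives start with distinct terminals 'y' vs 'b': unique leftmost derivation
Unambiguous


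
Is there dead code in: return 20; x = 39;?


statement follows a return and is unreachable
Dead: 'x = 39'


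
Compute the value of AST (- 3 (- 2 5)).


Evaluate inner: (- 2 5) = -3
Evaluate root: (- 3 -3) = 6
Result: 6


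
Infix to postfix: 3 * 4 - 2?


Left to right (same or higher precedence on left)
Postfix: 3 4 * 2 -


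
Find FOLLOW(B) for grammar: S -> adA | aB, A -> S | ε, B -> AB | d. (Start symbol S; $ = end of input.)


$ ∈ FOLLOW(S). For each A -> αBβ: add FIRST(β)\{ε} to FOLLOW(B); if β nullable, add FOLLOW(A).
FOLLOW(B) = {$, a, d}


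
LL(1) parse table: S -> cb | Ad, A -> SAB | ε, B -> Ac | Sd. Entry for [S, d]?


For [S, d]: 'd' ∈ FIRST(Ad)
Entry: S -> Ad


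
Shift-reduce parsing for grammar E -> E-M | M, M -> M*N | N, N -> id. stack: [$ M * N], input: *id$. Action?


handle 'M*N' on top
Action: reduce (M -> M*N)


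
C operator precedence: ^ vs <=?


'<=' is relational (level 7); '^' is bitwise XOR (level 4)
Higher level binds tighter
'<=' has higher precedence than '^'


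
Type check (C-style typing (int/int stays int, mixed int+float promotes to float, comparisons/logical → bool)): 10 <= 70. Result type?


Operand types: int <= int
Rule: comparison yields bool
Result type: bool


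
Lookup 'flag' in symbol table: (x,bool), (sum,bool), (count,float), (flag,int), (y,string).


Lookup 'flag' → type int


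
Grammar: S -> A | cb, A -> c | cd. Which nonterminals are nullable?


A nonterminal is nullable iff some alternative derives ε (directly, or every symbol in it is nullable)
Nullable: {}


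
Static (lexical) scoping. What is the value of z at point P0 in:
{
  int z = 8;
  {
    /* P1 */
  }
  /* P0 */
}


z declared in the same block as P0
z = 8


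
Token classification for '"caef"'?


Pattern: double-quoted sequence
Type: STRING_LITERAL


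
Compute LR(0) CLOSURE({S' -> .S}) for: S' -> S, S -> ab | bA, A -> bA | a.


Start: S' -> .S
For each item with dot before a nonterminal B, add B -> .γ for every B-production
Closure: [S' -> .S, S -> .ab, S -> .bA]


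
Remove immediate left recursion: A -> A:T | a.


Left-recursive alternatives: A:T; non-recursive: a
Introduce A': A -> aA', A' -> :TA' | ε


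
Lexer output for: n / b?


Scan left to right, longest-match per lexeme
Tokens: ID(n), OP(/), ID(b)


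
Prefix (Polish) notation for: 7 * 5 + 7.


left-to-right (same/higher precedence on left): tree is (+ (* 7 5) 7)
Prefix: + * 7 5 7


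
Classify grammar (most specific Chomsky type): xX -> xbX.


LHS has context (more than one symbol) and |LHS| ≤ |RHS|
Classification: Type 1 (Context-Sensitive)


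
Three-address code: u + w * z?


Break into single-operator statements:
t1 = w * z
t2 = u + t1


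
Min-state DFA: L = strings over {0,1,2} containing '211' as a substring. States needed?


KMP-style automaton: 3 progress states + 1 absorbing accept = 4
Minimal DFA: 4 states


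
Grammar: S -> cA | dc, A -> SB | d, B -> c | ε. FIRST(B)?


Per alternative of B: FIRST(c) = {c}; FIRST(ε) = {ε}
FIRST(B) = {c, ε}


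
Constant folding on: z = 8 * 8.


8 * 8 = 64 at compile time
Optimized: z = 64


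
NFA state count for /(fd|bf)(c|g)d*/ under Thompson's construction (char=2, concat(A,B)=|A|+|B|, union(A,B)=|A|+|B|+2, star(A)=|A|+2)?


Syntax tree has 7 char leaf(s), 2 union(s), 1 star(s)
chars contribute 7×2 = 14; each union adds +2; each star adds +2
Total: 14 + 4 + 2 = 20 states


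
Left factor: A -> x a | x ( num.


Common prefix: 'x'
Factored: A -> x A', A' -> a | ( num


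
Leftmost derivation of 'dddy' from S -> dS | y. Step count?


Derivation: S => dS => ddS => dddS => dddy
Steps: 4


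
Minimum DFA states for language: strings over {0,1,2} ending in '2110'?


Track the longest suffix of input matching a prefix of '2110': 5 classes (prefixes of length 0..4)
Minimal DFA: 5 states


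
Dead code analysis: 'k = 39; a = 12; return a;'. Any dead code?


k is assigned but never read
Dead: 'k = 39'


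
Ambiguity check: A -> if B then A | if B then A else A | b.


dangling else: 'if B then if B then b else b' parses two ways
Ambiguous


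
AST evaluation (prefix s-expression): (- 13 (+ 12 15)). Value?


Evaluate inner: (+ 12 15) = 27
Evaluate root: (- 13 27) = -14
Result: -14


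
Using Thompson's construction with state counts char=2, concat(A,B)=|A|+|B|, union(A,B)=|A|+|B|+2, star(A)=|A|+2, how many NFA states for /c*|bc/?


Syntax tree has 3 char leaf(s), 1 union(s), 1 star(s)
chars contribute 3×2 = 6; each union adds +2; each star adds +2
Total: 6 + 2 + 2 = 10 states


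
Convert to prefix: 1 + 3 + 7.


left-to-right (same/higher precedence on left): tree is (+ (+ 1 3) 7)
Prefix: + + 1 3 7


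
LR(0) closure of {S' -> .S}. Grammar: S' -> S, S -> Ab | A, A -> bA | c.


Start: S' -> .S
For each item with dot before a nonterminal B, add B -> .γ for every B-production
Closure: [S' -> .S, S -> .Ab, S -> .A, A -> .bA, A -> .c]


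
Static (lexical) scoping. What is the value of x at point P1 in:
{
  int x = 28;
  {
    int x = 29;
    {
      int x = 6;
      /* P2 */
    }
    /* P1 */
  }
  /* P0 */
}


x declared in the same block as P1
x = 29


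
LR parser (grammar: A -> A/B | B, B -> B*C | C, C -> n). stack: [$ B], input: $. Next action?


lookahead ∉ {*} so B won't extend; reduce A -> B
Action: reduce (A -> B)


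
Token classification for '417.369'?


Pattern: digits with a decimal point
Type: FLOAT_LITERAL


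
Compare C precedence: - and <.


'-' is additive (level 9); '<' is relational (level 7)
Higher level binds tighter
'-' has higher precedence than '<'


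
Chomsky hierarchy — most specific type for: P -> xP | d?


Right-linear: every RHS is a terminal or a terminal followed by one nonterminal
Classification: Type 3 (Regular)


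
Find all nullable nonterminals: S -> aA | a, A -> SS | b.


A nonterminal is nullable iff some alternative derives ε (directly, or every symbol in it is nullable)
Nullable: {}


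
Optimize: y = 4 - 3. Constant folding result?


4 - 3 = 1 at compile time
Optimized: y = 1


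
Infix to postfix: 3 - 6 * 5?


* has higher precedence, evaluate 6*5 first
Postfix: 3 6 5 * -


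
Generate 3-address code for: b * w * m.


Break into single-operator statements:
t1 = b * w
t2 = t1 * m


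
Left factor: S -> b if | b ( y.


Common prefix: 'b'
Factored: S -> b S', S' -> if | ( y


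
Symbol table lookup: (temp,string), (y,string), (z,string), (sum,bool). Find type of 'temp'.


Lookup 'temp' → type string


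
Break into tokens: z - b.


Scan left to right, longest-match per lexeme
Tokens: ID(z), OP(-), ID(b)


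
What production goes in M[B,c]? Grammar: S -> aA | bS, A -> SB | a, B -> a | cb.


For [B, c]: 'c' ∈ FIRST(cb)
Entry: B -> cb


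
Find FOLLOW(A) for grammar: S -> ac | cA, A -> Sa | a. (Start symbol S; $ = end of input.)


$ ∈ FOLLOW(S). For each A -> αBβ: add FIRST(β)\{ε} to FOLLOW(B); if β nullable, add FOLLOW(A).
FOLLOW(A) = {$, a}


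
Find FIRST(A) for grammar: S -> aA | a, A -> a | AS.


Per alternative of A: FIRST(a) = {a}; FIRST(AS) = {a}
FIRST(A) = {a}


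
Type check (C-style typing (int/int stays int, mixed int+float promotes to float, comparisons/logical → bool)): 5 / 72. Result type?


Operand types: int / int
Rule: mixed int/float promotes to float; int/int stays int
Result type: int


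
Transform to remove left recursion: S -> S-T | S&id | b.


Left-recursive alternatives: S-T, S&id; non-recursive: b
Introduce S': S -> bS', S' -> -TS' | &idS' | ε


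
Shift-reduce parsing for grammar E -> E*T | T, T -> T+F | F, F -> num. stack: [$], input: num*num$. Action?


no handle on stack; shift 'num'
Action: shift


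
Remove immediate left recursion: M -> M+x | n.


Left-recursive alternatives: M+x; non-recursive: n
Introduce M': M -> nM', M' -> +xM' | ε


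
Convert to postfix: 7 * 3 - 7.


Left to right (same or higher precedence on left)
Postfix: 7 3 * 7 -


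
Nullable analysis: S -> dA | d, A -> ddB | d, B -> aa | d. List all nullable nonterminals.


A nonterminal is nullable iff some alternative derives ε (directly, or every symbol in it is nullable)
Nullable: {}


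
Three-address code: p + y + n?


Break into single-operator statements:
t1 = p + y
t2 = t1 + n


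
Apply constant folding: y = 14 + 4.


14 + 4 = 18 at compile time
Optimized: y = 18


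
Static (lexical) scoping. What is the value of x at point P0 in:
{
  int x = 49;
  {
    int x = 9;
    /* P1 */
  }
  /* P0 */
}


x declared in the same block as P0
x = 49


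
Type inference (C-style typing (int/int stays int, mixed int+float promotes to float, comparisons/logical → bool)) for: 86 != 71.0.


Operand types: int != float
Rule: comparison yields bool
Result type: bool


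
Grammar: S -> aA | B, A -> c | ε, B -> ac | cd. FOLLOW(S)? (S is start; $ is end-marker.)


$ ∈ FOLLOW(S). For each A -> αBβ: add FIRST(β)\{ε} to FOLLOW(B); if β nullable, add FOLLOW(A).
FOLLOW(S) = {$}


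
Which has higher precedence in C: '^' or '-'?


'-' is additive (level 9); '^' is bitwise XOR (level 4)
Higher level binds tighter
'-' has higher precedence than '^'


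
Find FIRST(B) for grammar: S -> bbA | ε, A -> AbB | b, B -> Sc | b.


Per alternative of B: FIRST(Sc) = {b, c}; FIRST(b) = {b}
FIRST(B) = {b, c}


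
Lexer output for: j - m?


Scan left to right, longest-match per lexeme
Tokens: ID(j), OP(-), ID(m)


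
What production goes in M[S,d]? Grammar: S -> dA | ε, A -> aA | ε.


For [S, d]: 'd' ∈ FIRST(dA)
Entry: S -> dA


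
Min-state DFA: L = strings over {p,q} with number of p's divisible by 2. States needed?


Track (count of p) mod 2: states 0..1, accept at 0
Minimal DFA: 2 states


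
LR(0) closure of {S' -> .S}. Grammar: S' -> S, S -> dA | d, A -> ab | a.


Start: S' -> .S
For each item with dot before a nonterminal B, add B -> .γ for every B-production
Closure: [S' -> .S, S -> .dA, S -> .d]


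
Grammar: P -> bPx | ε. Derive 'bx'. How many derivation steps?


Derivation: P => bPx => bx
Steps: 2


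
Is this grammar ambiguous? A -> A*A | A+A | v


'v*v+v' has two parse trees (no precedence encoded between * and +)
Ambiguous


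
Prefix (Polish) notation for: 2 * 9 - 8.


left-to-right (same/higher precedence on left): tree is (- (* 2 9) 8)
Prefix: - * 2 9 8


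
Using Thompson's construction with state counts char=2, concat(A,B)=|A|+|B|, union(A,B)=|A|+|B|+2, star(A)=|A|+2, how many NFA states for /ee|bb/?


Syntax tree has 4 char leaf(s), 1 union(s), 0 star(s)
chars contribute 4×2 = 8; each union adds +2; each star adds +2
Total: 8 + 2 + 0 = 10 states


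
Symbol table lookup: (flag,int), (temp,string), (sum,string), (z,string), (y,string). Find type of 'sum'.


Lookup 'sum' → type string


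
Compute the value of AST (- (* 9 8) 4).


Evaluate inner: (* 9 8) = 72
Evaluate root: (- 72 4) = 68
Result: 68


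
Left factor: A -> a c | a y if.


Common prefix: 'a'
Factored: A -> a A', A' -> c | y if


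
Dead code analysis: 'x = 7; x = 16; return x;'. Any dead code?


first assignment to x is overwritten before any read
Dead: 'x = 7'


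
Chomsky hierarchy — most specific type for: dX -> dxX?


LHS has context (more than one symbol) and |LHS| ≤ |RHS|
Classification: Type 1 (Context-Sensitive)


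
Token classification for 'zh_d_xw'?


Pattern: letter/underscore followed by alphanumerics, not a keyword
Type: IDENTIFIER


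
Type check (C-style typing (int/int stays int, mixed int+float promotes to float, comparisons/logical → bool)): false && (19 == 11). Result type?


Operand types: bool && bool
Rule: logical operators take bool operands and yield bool
Result type: bool


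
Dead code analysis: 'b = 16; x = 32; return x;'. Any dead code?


b is assigned but never read
Dead: 'b = 16'


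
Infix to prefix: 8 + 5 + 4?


left-to-right (same/higher precedence on left): tree is (+ (+ 8 5) 4)
Prefix: + + 8 5 4


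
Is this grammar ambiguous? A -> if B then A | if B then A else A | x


dangling else: 'if B then if B then x else x' parses two ways
Ambiguous


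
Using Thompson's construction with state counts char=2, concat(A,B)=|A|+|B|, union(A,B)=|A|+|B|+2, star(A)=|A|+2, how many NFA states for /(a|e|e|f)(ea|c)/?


Syntax tree has 7 char leaf(s), 4 union(s), 0 star(s)
chars contribute 7×2 = 14; each union adds +2; each star adds +2
Total: 14 + 8 + 0 = 22 states


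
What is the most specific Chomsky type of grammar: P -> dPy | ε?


Single nonterminal LHS, but d^n y^n is not regular
Classification: Type 2 (Context-Free)


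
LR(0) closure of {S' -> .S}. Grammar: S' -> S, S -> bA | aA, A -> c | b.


Start: S' -> .S
For each item with dot before a nonterminal B, add B -> .γ for every B-production
Closure: [S' -> .S, S -> .bA, S -> .aA]


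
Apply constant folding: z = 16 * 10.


16 * 10 = 160 at compile time
Optimized: z = 160


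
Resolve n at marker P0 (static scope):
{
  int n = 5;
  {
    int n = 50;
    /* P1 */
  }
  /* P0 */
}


n declared in the same block as P0
n = 5


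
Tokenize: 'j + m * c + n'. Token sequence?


Scan left to right, longest-match per lexeme
Tokens: ID(j), OP(+), ID(m), OP(*), ID(c), OP(+), ID(n)


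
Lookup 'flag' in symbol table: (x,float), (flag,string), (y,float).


Lookup 'flag' → type string


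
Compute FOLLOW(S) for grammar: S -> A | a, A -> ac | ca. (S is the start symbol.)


$ ∈ FOLLOW(S). For each A -> αBβ: add FIRST(β)\{ε} to FOLLOW(B); if β nullable, add FOLLOW(A).
FOLLOW(S) = {$}


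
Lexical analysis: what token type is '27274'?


Pattern: digits only
Type: INTEGER_LITERAL


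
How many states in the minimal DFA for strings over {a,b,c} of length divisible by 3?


Track length mod 3: states 0..2, accept at 0
Minimal DFA: 3 states


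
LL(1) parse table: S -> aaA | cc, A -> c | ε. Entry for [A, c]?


For [A, c]: 'c' ∈ FIRST(c)
Entry: A -> c


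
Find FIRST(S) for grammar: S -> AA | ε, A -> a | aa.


Per alternative of S: FIRST(AA) = {a}; FIRST(ε) = {ε}
FIRST(S) = {a, ε}


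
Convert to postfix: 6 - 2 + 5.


Left to right (same or higher precedence on left)
Postfix: 6 2 - 5 +


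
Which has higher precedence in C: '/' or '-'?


'/' is multiplicative (level 10); '-' is additive (level 9)
Higher level binds tighter
'/' has higher precedence than '-'


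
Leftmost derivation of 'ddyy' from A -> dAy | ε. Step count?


Derivation: A => dAy => ddAyy => ddyy
Steps: 3


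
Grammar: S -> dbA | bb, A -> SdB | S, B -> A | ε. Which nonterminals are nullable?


A nonterminal is nullable iff some alternative derives ε (directly, or every symbol in it is nullable)
Nullable: {B}


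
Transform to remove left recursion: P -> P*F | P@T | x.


Left-recursive alternatives: P*F, P@T; non-recursive: x
Introduce P': P -> xP', P' -> *FP' | @TP' | ε


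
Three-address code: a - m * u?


Break into single-operator statements:
t1 = m * u
t2 = a - t1


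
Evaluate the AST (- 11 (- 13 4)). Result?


Evaluate inner: (- 13 4) = 9
Evaluate root: (- 11 9) = 2
Result: 2


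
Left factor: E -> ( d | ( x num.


Common prefix: '('
Factored: E -> ( E', E' -> d | x num


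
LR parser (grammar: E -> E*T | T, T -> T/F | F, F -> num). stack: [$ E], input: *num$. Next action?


shift '*' to continue E -> E*T
Action: shift


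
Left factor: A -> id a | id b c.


Common prefix: 'id'
Factored: A -> id A', A' -> a | b c


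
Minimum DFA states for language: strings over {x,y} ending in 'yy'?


Track the longest suffix of input matching a prefix of 'yy': 3 classes (prefixes of length 0..2)
Minimal DFA: 3 states


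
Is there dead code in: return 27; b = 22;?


statement follows a return and is unreachable
Dead: 'b = 22'


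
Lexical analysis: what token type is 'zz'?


Pattern: letter/underscore followed by alphanumerics, not a keyword
Type: IDENTIFIER


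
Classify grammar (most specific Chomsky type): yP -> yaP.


LHS has context (more than one symbol) and |LHS| ≤ |RHS|
Classification: Type 1 (Context-Sensitive)


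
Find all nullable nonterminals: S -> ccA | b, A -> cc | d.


A nonterminal is nullable iff some alternative derives ε (directly, or every symbol in it is nullable)
Nullable: {}


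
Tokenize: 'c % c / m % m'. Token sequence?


Scan left to right, longest-match per lexeme
Tokens: ID(c), OP(%), ID(c), OP(/), ID(m), OP(%), ID(m)


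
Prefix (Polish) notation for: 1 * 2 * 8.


left-to-right (same/higher precedence on left): tree is (* (* 1 2) 8)
Prefix: * * 1 2 8


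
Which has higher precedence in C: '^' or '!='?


'!=' is equality (level 6); '^' is bitwise XOR (level 4)
Higher level binds tighter
'!=' has higher precedence than '^'


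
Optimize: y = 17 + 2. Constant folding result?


17 + 2 = 19 at compile time
Optimized: y = 19


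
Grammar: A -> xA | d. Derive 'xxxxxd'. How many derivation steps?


Derivation: A => xA => xxA => xxxA => xxxxA => xxxxxA => xxxxxd
Steps: 6


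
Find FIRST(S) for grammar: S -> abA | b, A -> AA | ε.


Per alternative of S: FIRST(abA) = {a}; FIRST(b) = {b}
FIRST(S) = {a, b}


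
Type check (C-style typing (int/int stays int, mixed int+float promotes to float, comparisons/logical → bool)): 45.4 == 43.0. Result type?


Operand types: float == float
Rule: comparison yields bool
Result type: bool


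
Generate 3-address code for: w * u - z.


Break into single-operator statements:
t1 = w * u
t2 = t1 - z


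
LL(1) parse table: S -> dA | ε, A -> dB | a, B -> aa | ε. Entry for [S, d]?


For [S, d]: 'd' ∈ FIRST(dA)
Entry: S -> dA


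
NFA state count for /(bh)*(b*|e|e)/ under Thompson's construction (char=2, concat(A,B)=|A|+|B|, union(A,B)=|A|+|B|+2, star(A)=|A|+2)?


Syntax tree has 5 char leaf(s), 2 union(s), 2 star(s)
chars contribute 5×2 = 10; each union adds +2; each star adds +2
Total: 10 + 4 + 4 = 18 states


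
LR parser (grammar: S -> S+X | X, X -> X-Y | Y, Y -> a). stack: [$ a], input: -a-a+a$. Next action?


'a' on top is the handle for Y -> a
Action: reduce (Y -> a)


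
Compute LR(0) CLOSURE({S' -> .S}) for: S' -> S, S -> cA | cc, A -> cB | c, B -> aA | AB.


Start: S' -> .S
For each item with dot before a nonterminal B, add B -> .γ for every B-production
Closure: [S' -> .S, S -> .cA, S -> .cc]


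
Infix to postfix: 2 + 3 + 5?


Left to right (same or higher precedence on left)
Postfix: 2 3 + 5 +


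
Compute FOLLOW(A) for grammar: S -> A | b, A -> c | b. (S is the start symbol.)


$ ∈ FOLLOW(S). For each A -> αBβ: add FIRST(β)\{ε} to FOLLOW(B); if β nullable, add FOLLOW(A).
FOLLOW(A) = {$}


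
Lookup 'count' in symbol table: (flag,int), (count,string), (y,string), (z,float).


Lookup 'count' → type string


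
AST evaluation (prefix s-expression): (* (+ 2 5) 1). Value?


Evaluate inner: (+ 2 5) = 7
Evaluate root: (* 7 1) = 7
Result: 7


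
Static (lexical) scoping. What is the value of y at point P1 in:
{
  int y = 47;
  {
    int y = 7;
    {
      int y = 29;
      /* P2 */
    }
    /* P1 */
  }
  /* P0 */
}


y declared in the same block as P1
y = 7


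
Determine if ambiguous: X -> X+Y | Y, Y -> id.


precedence layered via separate nonterminal Y: deterministic
Unambiguous


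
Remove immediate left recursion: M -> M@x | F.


Left-recursive alternatives: M@x; non-recursive: F
Introduce M': M -> FM', M' -> @xM' | ε


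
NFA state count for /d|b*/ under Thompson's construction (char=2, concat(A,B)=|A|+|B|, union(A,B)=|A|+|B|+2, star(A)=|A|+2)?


Syntax tree has 2 char leaf(s), 1 union(s), 1 star(s)
chars contribute 2×2 = 4; each union adds +2; each star adds +2
Total: 4 + 2 + 2 = 8 states


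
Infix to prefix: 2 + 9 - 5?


left-to-right (same/higher precedence on left): tree is (- (+ 2 9) 5)
Prefix: - + 2 9 5


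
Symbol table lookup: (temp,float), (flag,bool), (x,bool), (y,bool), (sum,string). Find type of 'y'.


Lookup 'y' → type bool


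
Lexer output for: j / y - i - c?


Scan left to right, longest-match per lexeme
Tokens: ID(j), OP(/), ID(y), OP(-), ID(i), OP(-), ID(c)


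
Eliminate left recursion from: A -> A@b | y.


Left-recursive alternatives: A@b; non-recursive: y
Introduce A': A -> yA', A' -> @bA' | ε


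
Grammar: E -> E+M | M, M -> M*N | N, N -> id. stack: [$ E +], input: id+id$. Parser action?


no handle ('E+' is not any RHS); shift 'id'
Action: shift


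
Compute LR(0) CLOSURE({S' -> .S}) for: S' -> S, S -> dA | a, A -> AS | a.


Start: S' -> .S
For each item with dot before a nonterminal B, add B -> .γ for every B-production
Closure: [S' -> .S, S -> .dA, S -> .a]


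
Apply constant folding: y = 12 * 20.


12 * 20 = 240 at compile time
Optimized: y = 240


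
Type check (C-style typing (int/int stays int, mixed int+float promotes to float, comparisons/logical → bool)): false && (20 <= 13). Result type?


Operand types: bool && bool
Rule: logical operators take bool operands and yield bool
Result type: bool


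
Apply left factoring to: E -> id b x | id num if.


Common prefix: 'id'
Factored: E -> id E', E' -> b x | num if


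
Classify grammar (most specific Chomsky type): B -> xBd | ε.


Single nonterminal LHS, but x^n d^n is not regular
Classification: Type 2 (Context-Free)


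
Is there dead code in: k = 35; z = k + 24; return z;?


k is read by z's definition; z is returned
No dead code


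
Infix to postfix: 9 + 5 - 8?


Left to right (same or higher precedence on left)
Postfix: 9 5 + 8 -


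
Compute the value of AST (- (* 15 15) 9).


Evaluate inner: (* 15 15) = 225
Evaluate root: (- 225 9) = 216
Result: 216


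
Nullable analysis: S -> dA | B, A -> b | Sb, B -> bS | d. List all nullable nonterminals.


A nonterminal is nullable iff some alternative derives ε (directly, or every symbol in it is nullable)
Nullable: {}


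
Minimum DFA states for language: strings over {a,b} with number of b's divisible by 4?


Track (count of b) mod 4: states 0..3, accept at 0
Minimal DFA: 4 states


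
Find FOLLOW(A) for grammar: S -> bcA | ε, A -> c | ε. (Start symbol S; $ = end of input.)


$ ∈ FOLLOW(S). For each A -> αBβ: add FIRST(β)\{ε} to FOLLOW(B); if β nullable, add FOLLOW(A).
FOLLOW(A) = {$}


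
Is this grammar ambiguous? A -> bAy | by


balanced b^n…y^n: each string has a unique parse
Unambiguous


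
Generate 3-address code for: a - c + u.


Break into single-operator statements:
t1 = a - c
t2 = t1 + u


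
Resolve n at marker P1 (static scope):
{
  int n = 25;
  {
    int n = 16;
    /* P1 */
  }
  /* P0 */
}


n declared in the same block as P1
n = 16


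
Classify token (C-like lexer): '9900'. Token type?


Pattern: digits only
Type: INTEGER_LITERAL


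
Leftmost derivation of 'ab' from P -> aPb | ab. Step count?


Derivation: P => ab
Steps: 1


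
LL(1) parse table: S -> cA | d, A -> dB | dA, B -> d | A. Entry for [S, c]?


For [S, c]: 'c' ∈ FIRST(cA)
Entry: S -> cA


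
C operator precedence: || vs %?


'%' is multiplicative (level 10); '||' is logical OR (level 1)
Higher level binds tighter
'%' has higher precedence than '||'


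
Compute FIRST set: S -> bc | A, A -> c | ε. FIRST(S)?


Per alternative of S: FIRST(bc) = {b}; FIRST(A) = {c, ε}
FIRST(S) = {b, c, ε}


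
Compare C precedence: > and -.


'-' is additive (level 9); '>' is relational (level 7)
Higher level binds tighter
'-' has higher precedence than '>'


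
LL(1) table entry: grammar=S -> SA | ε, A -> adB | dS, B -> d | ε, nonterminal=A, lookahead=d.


For [A, d]: 'd' ∈ FIRST(dS)
Entry: A -> dS


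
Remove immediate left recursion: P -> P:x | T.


Left-recursive alternatives: P:x; non-recursive: T
Introduce P': P -> TP', P' -> :xP' | ε


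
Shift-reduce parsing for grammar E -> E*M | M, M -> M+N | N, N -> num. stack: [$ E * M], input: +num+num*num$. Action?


'+' can extend M; shift to build M -> M+N
Action: shift


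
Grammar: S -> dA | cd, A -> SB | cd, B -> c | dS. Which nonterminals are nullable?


A nonterminal is nullable iff some alternative derives ε (directly, or every symbol in it is nullable)
Nullable: {}


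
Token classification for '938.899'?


Pattern: digits with a decimal point
Type: FLOAT_LITERAL


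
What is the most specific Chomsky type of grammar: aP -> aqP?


LHS has context (more than one symbol) and |LHS| ≤ |RHS|
Classification: Type 1 (Context-Sensitive)


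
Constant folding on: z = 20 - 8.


20 - 8 = 12 at compile time
Optimized: z = 12


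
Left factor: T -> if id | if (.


Common prefix: 'if'
Factored: T -> if T', T' -> id | (


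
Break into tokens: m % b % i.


Scan left to right, longest-match per lexeme
Tokens: ID(m), OP(%), ID(b), OP(%), ID(i)


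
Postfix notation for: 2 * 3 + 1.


Left to right (same or higher precedence on left)
Postfix: 2 3 * 1 +


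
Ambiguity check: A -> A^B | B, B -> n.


precedence layered via separate nonterminal B: deterministic
Unambiguous


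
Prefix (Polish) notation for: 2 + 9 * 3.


'*' binds tighter: tree is (+ 2 (* 9 3))
Prefix: + 2 * 9 3


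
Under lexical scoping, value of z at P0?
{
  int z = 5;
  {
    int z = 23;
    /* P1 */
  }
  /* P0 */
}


z declared in the same block as P0
z = 5


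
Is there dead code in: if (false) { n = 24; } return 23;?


condition is constant false, so the whole block is unreachable
Dead: 'if (false) { n = 24; }'


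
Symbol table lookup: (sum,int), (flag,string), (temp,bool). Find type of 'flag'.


Lookup 'flag' → type string


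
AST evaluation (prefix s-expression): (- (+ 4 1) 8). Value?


Evaluate inner: (+ 4 1) = 5
Evaluate root: (- 5 8) = -3
Result: -3


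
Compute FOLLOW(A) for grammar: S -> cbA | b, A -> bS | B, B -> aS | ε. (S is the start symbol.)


$ ∈ FOLLOW(S). For each A -> αBβ: add FIRST(β)\{ε} to FOLLOW(B); if β nullable, add FOLLOW(A).
FOLLOW(A) = {$}


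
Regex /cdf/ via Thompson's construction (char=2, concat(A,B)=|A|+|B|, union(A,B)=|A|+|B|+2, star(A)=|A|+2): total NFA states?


Syntax tree has 3 char leaf(s), 0 union(s), 0 star(s)
chars contribute 3×2 = 6; each union adds +2; each star adds +2
Total: 6 + 0 + 0 = 6 states
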